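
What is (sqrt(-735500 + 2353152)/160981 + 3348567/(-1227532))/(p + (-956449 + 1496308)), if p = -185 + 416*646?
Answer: -1116189/330783048040 + sqrt(404413)/65069325105 ≈ -3.3646e-6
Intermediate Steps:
p = 268551 (p = -185 + 268736 = 268551)
(sqrt(-735500 + 2353152)/160981 + 3348567/(-1227532))/(p + (-956449 + 1496308)) = (sqrt(-735500 + 2353152)/160981 + 3348567/(-1227532))/(268551 + (-956449 + 1496308)) = (sqrt(1617652)*(1/160981) + 3348567*(-1/1227532))/(268551 + 539859) = ((2*sqrt(404413))*(1/160981) - 3348567/1227532)/808410 = (2*sqrt(404413)/160981 - 3348567/1227532)*(1/808410) = (-3348567/1227532 + 2*sqrt(404413)/160981)*(1/808410) = -1116189/330783048040 + sqrt(404413)/65069325105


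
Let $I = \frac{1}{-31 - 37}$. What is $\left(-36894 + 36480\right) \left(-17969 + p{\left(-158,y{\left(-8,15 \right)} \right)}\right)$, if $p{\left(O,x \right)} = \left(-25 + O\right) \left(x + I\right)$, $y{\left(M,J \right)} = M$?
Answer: $\frac{232286499}{34} \approx 6.832 \cdot 10^{6}$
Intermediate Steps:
$I = - \frac{1}{68}$ ($I = \frac{1}{-31 - 37} = \frac{1}{-68} = - \frac{1}{68} \approx -0.014706$)
$p{\left(O,x \right)} = \left(-25 + O\right) \left(- \frac{1}{68} + x\right)$ ($p{\left(O,x \right)} = \left(-25 + O\right) \left(x - \frac{1}{68}\right) = \left(-25 + O\right) \left(- \frac{1}{68} + x\right)$)
$\left(-36894 + 36480\right) \left(-17969 + p{\left(-158,y{\left(-8,15 \right)} \right)}\right) = \left(-36894 + 36480\right) \left(-17969 - - \frac{99735}{68}\right) = - 414 \left(-17969 + \left(\frac{25}{68} + 200 + \frac{79}{34} + 1264\right)\right) = - 414 \left(-17969 + \frac{99735}{68}\right) = \left(-414\right) \left(- \frac{1122157}{68}\right) = \frac{232286499}{34}$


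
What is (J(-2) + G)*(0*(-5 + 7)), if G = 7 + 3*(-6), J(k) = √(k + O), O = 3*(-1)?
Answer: 0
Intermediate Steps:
O = -3
J(k) = √(-3 + k) (J(k) = √(k - 3) = √(-3 + k))
G = -11 (G = 7 - 18 = -11)
(J(-2) + G)*(0*(-5 + 7)) = (√(-3 - 2) - 11)*(0*(-5 + 7)) = (√(-5) - 11)*(0*2) = (I*√5 - 11)*0 = (-11 + I*√5)*0 = 0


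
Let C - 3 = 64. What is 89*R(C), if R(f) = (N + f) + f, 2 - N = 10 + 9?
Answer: 10413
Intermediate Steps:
C = 67 (C = 3 + 64 = 67)
N = -17 (N = 2 - (10 + 9) = 2 - 1*19 = 2 - 19 = -17)
R(f) = -17 + 2*f (R(f) = (-17 + f) + f = -17 + 2*f)
89*R(C) = 89*(-17 + 2*67) = 89*(-17 + 134) = 89*117 = 10413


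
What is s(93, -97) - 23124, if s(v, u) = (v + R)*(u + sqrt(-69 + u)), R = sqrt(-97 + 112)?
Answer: -32145 - 97*sqrt(15) + I*sqrt(2490) + 93*I*sqrt(166) ≈ -32521.0 + 1248.1*I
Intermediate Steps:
R = sqrt(15) ≈ 3.8730
s(v, u) = (u + sqrt(-69 + u))*(v + sqrt(15)) (s(v, u) = (v + sqrt(15))*(u + sqrt(-69 + u)) = (u + sqrt(-69 + u))*(v + sqrt(15)))
s(93, -97) - 23124 = (sqrt(-1035 + 15*(-97)) - 97*93 - 97*sqrt(15) + 93*sqrt(-69 - 97)) - 23124 = (sqrt(-1035 - 1455) - 9021 - 97*sqrt(15) + 93*sqrt(-166)) - 23124 = (sqrt(-2490) - 9021 - 97*sqrt(15) + 93*(I*sqrt(166))) - 23124 = (I*sqrt(2490) - 9021 - 97*sqrt(15) + 93*I*sqrt(166)) - 23124 = (-9021 - 97*sqrt(15) + I*sqrt(2490) + 93*I*sqrt(166)) - 23124 = -32145 - 97*sqrt(15) + I*sqrt(2490) + 93*I*sqrt(166)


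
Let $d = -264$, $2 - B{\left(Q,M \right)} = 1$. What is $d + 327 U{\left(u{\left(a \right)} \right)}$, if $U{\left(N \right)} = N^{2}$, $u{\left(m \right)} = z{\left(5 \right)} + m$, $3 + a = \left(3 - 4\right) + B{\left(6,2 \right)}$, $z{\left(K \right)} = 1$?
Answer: $1044$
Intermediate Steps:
$B{\left(Q,M \right)} = 1$ ($B{\left(Q,M \right)} = 2 - 1 = 1$)
$a = -3$ ($a = -3 + \left(\left(3 - 4\right) + 1\right) = -3 + \left(-1 + 1\right) = -3 + 0 = -3$)
$u{\left(m \right)} = 1 + m$
$d + 327 U{\left(u{\left(a \right)} \right)} = -264 + 327 \left(1 - 3\right)^{2} = -264 + 327 \left(-2\right)^{2} = -264 + 327 \cdot 4 = -264 + 1308 = 1044$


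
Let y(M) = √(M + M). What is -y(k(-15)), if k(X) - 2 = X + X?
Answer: -2*I*√14 ≈ -7.4833*I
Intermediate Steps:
k(X) = 2 + 2*X (k(X) = 2 + (X + X) = 2 + 2*X)
y(M) = √2*√M (y(M) = √(2*M) = √2*√M)
-y(k(-15)) = -√2*√(2 + 2*(-15)) = -√2*√(2 - 30) = -√2*√(-28) = -√2*2*I*√7 = -2*I*√14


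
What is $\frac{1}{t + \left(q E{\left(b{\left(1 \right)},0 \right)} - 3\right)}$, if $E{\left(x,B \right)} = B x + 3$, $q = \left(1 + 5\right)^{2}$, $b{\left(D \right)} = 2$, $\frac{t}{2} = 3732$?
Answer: $\frac{1}{7569} \approx 0.00013212$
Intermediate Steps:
$t = 7464$ ($t = 2 \cdot 3732 = 7464$)
$q = 36$ ($q = 6^{2} = 36$)
$E{\left(x,B \right)} = 3 + B x$
$\frac{1}{t + \left(q E{\left(b{\left(1 \right)},0 \right)} - 3\right)} = \frac{1}{7464 - \left(3 - 36 \left(3 + 0 \cdot 2\right)\right)} = \frac{1}{7464 - \left(3 - 36 \left(3 + 0\right)\right)} = \frac{1}{7464 + \left(36 \cdot 3 - 3\right)} = \frac{1}{7464 + \left(108 - 3\right)} = \frac{1}{7464 + 105} = \frac{1}{7569}$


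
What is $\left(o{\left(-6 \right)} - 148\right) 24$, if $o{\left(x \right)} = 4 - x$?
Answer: $-3312$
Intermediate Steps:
$\left(o{\left(-6 \right)} - 148\right) 24 = \left(\left(4 - -6\right) - 148\right) 24 = \left(\left(4 + 6\right) - 148\right) 24 = \left(10 - 148\right) 24 = \left(-138\right) 24 = -3312$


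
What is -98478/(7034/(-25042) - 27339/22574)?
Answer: 27834713539812/421704377 ≈ 66005.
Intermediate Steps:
-98478/(7034/(-25042) - 27339/22574) = -98478/(7034*(-1/25042) - 27339*1/22574) = -98478/(-3517/12521 - 27339/22574) = -98478/(-421704377/282649054) = -98478*(-282649054/421704377) = 27834713539812/421704377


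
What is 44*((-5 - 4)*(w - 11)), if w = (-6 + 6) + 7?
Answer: 1584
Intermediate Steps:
w = 7 (w = 0 + 7 = 7)
44*((-5 - 4)*(w - 11)) = 44*((-5 - 4)*(7 - 11)) = 44*(-9*(-4)) = 44*36 = 1584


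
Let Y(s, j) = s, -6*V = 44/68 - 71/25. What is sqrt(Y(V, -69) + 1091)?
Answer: sqrt(70966041)/255 ≈ 33.036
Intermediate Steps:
V = 466/1275 (V = -(44/68 - 71/25)/6 = -(44*(1/68) - 71*1/25)/6 = -(11/17 - 71/25)/6 = -1/6*(-932/425) = 466/1275 ≈ 0.36549)
sqrt(Y(V, -69) + 1091) = sqrt(466/1275 + 1091) = sqrt(1391491/1275) = sqrt(70966041)/255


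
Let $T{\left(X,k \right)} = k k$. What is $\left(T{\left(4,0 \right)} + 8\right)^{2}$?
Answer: $64$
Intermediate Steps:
$T{\left(X,k \right)} = k^{2}$
$\left(T{\left(4,0 \right)} + 8\right)^{2} = \left(0^{2} + 8\right)^{2} = \left(0 + 8\right)^{2} = 8^{2} = 64$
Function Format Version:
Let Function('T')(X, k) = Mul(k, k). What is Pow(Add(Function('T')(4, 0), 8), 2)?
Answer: 64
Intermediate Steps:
Function('T')(X, k) = Pow(k, 2)
Pow(Add(Function('T')(4, 0), 8), 2) = Pow(Add(Pow(0, 2), 8), 2) = Pow(Add(0, 8), 2) = Pow(8, 2) = 64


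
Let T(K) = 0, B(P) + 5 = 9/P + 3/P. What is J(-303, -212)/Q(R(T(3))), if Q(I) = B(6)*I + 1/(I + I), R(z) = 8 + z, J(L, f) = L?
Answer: 4848/383 ≈ 12.658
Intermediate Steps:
B(P) = -5 + 12/P (B(P) = -5 + (9/P + 3/P) = -5 + 12/P)
Q(I) = 1/(2*I) - 3*I (Q(I) = (-5 + 12/6)*I + 1/(I + I) = (-5 + 12*(1/6))*I + 1/(2*I) = (-5 + 2)*I + 1/(2*I) = -3*I + 1/(2*I) = 1/(2*I) - 3*I)
J(-303, -212)/Q(R(T(3))) = -303/(1/(2*(8 + 0)) - 3*(8 + 0)) = -303/((1/2)/8 - 3*8) = -303/((1/2)*(1/8) - 24) = -303/(1/16 - 24) = -303/(-383/16) = -303*(-16/383) = 4848/383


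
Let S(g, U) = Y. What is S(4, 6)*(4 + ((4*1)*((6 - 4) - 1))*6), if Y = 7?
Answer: 196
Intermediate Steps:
S(g, U) = 7
S(4, 6)*(4 + ((4*1)*((6 - 4) - 1))*6) = 7*(4 + ((4*1)*((6 - 4) - 1))*6) = 7*(4 + (4*(2 - 1))*6) = 7*(4 + (4*1)*6) = 7*(4 + 4*6) = 7*(4 + 24) = 7*28 = 196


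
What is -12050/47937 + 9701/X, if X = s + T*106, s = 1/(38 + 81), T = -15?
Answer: -57619352053/9070111833 ≈ -6.3527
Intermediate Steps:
s = 1/119 ≈ 0.0084034
X = -189209/119 (X = 1/119 - 15*106 = 1/119 - 1590 = -189209/119 ≈ -1590.0)
-12050/47937 + 9701/X = -12050/47937 + 9701/(-189209/119) = -12050*1/47937 + 9701*(-119/189209) = -12050/47937 - 1154419/189209 = -57619352053/9070111833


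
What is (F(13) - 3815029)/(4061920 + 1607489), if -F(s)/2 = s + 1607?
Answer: -3818269/5669409 ≈ -0.67349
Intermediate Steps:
F(s) = -3214 - 2*s (F(s) = -2*(s + 1607) = -2*(1607 + s) = -3214 - 2*s)
(F(13) - 3815029)/(4061920 + 1607489) = ((-3214 - 2*13) - 3815029)/(4061920 + 1607489) = ((-3214 - 26) - 3815029)/5669409 = (-3240 - 3815029)*(1/5669409) = -3818269*1/5669409 = -3818269/5669409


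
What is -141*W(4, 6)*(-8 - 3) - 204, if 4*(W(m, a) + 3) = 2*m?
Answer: -1755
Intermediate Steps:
W(m, a) = -3 + m/2 (W(m, a) = -3 + (2*m)/4 = -3 + m/2)
-141*W(4, 6)*(-8 - 3) - 204 = -141*(-3 + (1/2)*4)*(-8 - 3) - 204 = -141*(-3 + 2)*(-11) - 204 = -(-141)*(-11) - 204 = -141*11 - 204 = -1551 - 204 = -1755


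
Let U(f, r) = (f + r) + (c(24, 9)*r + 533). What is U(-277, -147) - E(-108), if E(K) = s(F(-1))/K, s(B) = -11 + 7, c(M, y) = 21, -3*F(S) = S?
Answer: -80407/27 ≈ -2978.0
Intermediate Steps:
F(S) = -S/3
s(B) = -4
U(f, r) = 533 + f + 22*r (U(f, r) = (f + r) + (21*r + 533) = (f + r) + (533 + 21*r) = 533 + f + 22*r)
E(K) = -4/K
U(-277, -147) - E(-108) = (533 - 277 + 22*(-147)) - (-4)/(-108) = (533 - 277 - 3234) - (-4)*(-1)/108 = -2978 - 1*1/27 = -2978 - 1/27 = -80407/27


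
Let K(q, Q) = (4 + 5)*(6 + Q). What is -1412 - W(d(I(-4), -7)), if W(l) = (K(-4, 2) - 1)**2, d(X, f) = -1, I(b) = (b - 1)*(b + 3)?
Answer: -6453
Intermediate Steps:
I(b) = (-1 + b)*(3 + b)
K(q, Q) = 54 + 9*Q (K(q, Q) = 9*(6 + Q) = 54 + 9*Q)
W(l) = 5041 (W(l) = ((54 + 9*2) - 1)**2 = ((54 + 18) - 1)**2 = (72 - 1)**2 = 71**2 = 5041)
-1412 - W(d(I(-4), -7)) = -1412 - 1*5041 = -1412 - 5041 = -6453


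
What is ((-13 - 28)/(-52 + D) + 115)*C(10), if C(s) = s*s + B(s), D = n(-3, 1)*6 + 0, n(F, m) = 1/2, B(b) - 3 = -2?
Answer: 573276/49 ≈ 11700.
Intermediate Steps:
B(b) = 1 (B(b) = 3 - 2 = 1)
n(F, m) = 1/2 (n(F, m) = 1*(1/2) = 1/2)
D = 3 (D = (1/2)*6 + 0 = 3 + 0 = 3)
C(s) = 1 + s**2 (C(s) = s*s + 1 = s**2 + 1 = 1 + s**2)
((-13 - 28)/(-52 + D) + 115)*C(10) = ((-13 - 28)/(-52 + 3) + 115)*(1 + 10**2) = (-41/(-49) + 115)*(1 + 100) = (-41*(-1/49) + 115)*101 = (41/49 + 115)*101 = (5676/49)*101 = 573276/49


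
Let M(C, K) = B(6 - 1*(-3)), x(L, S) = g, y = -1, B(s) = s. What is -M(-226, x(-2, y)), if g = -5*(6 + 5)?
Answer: -9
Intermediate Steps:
g = -55 (g = -5*11 = -55)
x(L, S) = -55
M(C, K) = 9 (M(C, K) = 6 - 1*(-3) = 6 + 3 = 9)
-M(-226, x(-2, y)) = -1*9 = -9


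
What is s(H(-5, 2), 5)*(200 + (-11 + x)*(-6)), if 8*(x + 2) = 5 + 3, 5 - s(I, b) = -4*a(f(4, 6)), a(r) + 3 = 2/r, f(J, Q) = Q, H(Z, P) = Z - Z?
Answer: -4624/3 ≈ -1541.3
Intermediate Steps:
H(Z, P) = 0
a(r) = -3 + 2/r
s(I, b) = -17/3 (s(I, b) = 5 - (-4)*(-3 + 2/6) = 5 - (-4)*(-3 + 2*(1/6)) = 5 - (-4)*(-3 + 1/3) = 5 - (-4)*(-8)/3 = 5 - 1*32/3 = 5 - 32/3 = -17/3)
x = -1 (x = -2 + (5 + 3)/8 = -2 + (1/8)*8 = -2 + 1 = -1)
s(H(-5, 2), 5)*(200 + (-11 + x)*(-6)) = -17*(200 + (-11 - 1)*(-6))/3 = -17*(200 - 12*(-6))/3 = -17*(200 + 72)/3 = -17/3*272 = -4624/3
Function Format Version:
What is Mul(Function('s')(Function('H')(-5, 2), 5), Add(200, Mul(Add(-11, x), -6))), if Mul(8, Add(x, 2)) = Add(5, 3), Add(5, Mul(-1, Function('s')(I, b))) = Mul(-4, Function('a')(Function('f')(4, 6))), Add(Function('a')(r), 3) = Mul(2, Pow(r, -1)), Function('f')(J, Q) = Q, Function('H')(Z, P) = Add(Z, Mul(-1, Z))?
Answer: Rational(-4624, 3) ≈ -1541.3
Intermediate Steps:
Function('H')(Z, P) = 0
Function('a')(r) = Add(-3, Mul(2, Pow(r, -1)))
Function('s')(I, b) = Rational(-17, 3) (Function('s')(I, b) = Add(5, Mul(-1, Mul(-4, Add(-3, Mul(2, Pow(6, -1)))))) = Add(5, Mul(-1, Mul(-4, Add(-3, Mul(2, Rational(1, 6)))))) = Add(5, Mul(-1, Mul(-4, Add(-3, Rational(1, 3))))) = Add(5, Mul(-1, Mul(-4, Rational(-8, 3)))) = Add(5, Mul(-1, Rational(32, 3))) = Add(5, Rational(-32, 3)) = Rational(-17, 3))
x = -1 (x = Add(-2, Mul(Rational(1, 8), Add(5, 3))) = Add(-2, Mul(Rational(1, 8), 8)) = Add(-2, 1) = -1)
Mul(Function('s')(Function('H')(-5, 2), 5), Add(200, Mul(Add(-11, x), -6))) = Mul(Rational(-17, 3), Add(200, Mul(Add(-11, -1), -6))) = Mul(Rational(-17, 3), Add(200, Mul(-12, -6))) = Mul(Rational(-17, 3), Add(200, 72)) = Mul(Rational(-17, 3), 272) = Rational(-4624, 3)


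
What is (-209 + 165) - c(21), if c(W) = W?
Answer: -65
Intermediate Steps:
(-209 + 165) - c(21) = (-209 + 165) - 1*21 = -44 - 21 = -65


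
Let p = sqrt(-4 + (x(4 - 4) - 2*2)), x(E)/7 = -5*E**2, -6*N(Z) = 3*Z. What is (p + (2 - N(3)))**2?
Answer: 17/4 + 14*I*sqrt(2) ≈ 4.25 + 19.799*I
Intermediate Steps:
N(Z) = -Z/2
x(E) = -35*E**2 (x(E) = 7*(-5*E**2) = -35*E**2)
p = 2*I*sqrt(2) (p = sqrt(-4 + (-35*(4 - 4)**2 - 2*2)) = sqrt(-4 + (-35*0**2 - 4)) = sqrt(-4 + (-35*0 - 4)) = sqrt(-4 + (0 - 4)) = sqrt(-4 - 4) = sqrt(-8) = 2*I*sqrt(2) ≈ 2.8284*I)
(p + (2 - N(3)))**2 = (2*I*sqrt(2) + (2 - (-1)*3/2))**2 = (2*I*sqrt(2) + (2 - 1*(-3/2)))**2 = (2*I*sqrt(2) + (2 + 3/2))**2 = (2*I*sqrt(2) + 7/2)**2 = (7/2 + 2*I*sqrt(2))**2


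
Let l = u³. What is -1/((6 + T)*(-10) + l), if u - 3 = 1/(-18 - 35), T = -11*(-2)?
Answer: 148877/37741248 ≈ 0.0039447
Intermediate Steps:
T = 22
u = 158/53 (u = 3 + 1/(-18 - 35) = 3 + 1/(-53) = 3 - 1/53 = 158/53 ≈ 2.9811)
l = 3944312/148877 (l = (158/53)³ = 3944312/148877 ≈ 26.494)
-1/((6 + T)*(-10) + l) = -1/((6 + 22)*(-10) + 3944312/148877) = -1/(28*(-10) + 3944312/148877) = -1/(-280 + 3944312/148877) = -1/(-37741248/148877) = -1*(-148877/37741248) = 148877/37741248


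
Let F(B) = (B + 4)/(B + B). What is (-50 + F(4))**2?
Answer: 2401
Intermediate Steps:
F(B) = (4 + B)/(2*B) (F(B) = (4 + B)/((2*B)) = (4 + B)*(1/(2*B)) = (4 + B)/(2*B))
(-50 + F(4))**2 = (-50 + (1/2)*(4 + 4)/4)**2 = (-50 + (1/2)*(1/4)*8)**2 = (-50 + 1)**2 = (-49)**2 = 2401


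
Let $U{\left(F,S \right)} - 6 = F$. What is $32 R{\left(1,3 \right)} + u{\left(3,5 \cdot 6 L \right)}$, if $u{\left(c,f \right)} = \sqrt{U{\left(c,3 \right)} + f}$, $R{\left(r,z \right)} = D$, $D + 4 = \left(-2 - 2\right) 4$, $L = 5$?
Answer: $-640 + \sqrt{159} \approx -627.39$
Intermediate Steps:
$U{\left(F,S \right)} = 6 + F$
$D = -20$ ($D = -4 + \left(-2 - 2\right) 4 = -4 - 16 = -20$)
$R{\left(r,z \right)} = -20$
$u{\left(c,f \right)} = \sqrt{6 + c + f}$ ($u{\left(c,f \right)} = \sqrt{\left(6 + c\right) + f} = \sqrt{6 + c + f}$)
$32 R{\left(1,3 \right)} + u{\left(3,5 \cdot 6 L \right)} = 32 \left(-20\right) + \sqrt{6 + 3 + 5 \cdot 6 \cdot 5} = -640 + \sqrt{6 + 3 + 30 \cdot 5} = -640 + \sqrt{6 + 3 + 150} = -640 + \sqrt{159}$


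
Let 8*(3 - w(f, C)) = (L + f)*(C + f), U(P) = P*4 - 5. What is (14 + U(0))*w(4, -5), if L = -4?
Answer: 27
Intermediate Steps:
U(P) = -5 + 4*P (U(P) = 4*P - 5 = -5 + 4*P)
w(f, C) = 3 - (-4 + f)*(C + f)/8
(14 + U(0))*w(4, -5) = (14 + (-5 + 4*0))*(3 + (1/2)*(-5) + (1/2)*4 - 1/8*4**2 - 1/8*(-5)*4) = (14 + (-5 + 0))*(3 - 5/2 + 2 - 1/8*16 + 5/2) = (14 - 5)*(3 - 5/2 + 2 - 2 + 5/2) = 9*3 = 27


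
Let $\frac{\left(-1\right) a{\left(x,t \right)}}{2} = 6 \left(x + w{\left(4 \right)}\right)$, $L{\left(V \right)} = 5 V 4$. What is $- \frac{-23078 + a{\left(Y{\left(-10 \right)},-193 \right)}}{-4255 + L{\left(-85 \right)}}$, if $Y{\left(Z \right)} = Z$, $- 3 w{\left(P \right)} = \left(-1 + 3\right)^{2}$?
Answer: $- \frac{22942}{5955} \approx -3.8526$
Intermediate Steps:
$w{\left(P \right)} = - \frac{4}{3}$ ($w{\left(P \right)} = - \frac{\left(-1 + 3\right)^{2}}{3} = - \frac{2^{2}}{3} = \left(- \frac{1}{3}\right) 4 = - \frac{4}{3}$)
$L{\left(V \right)} = 20 V$
$a{\left(x,t \right)} = 16 - 12 x$ ($a{\left(x,t \right)} = - 2 \cdot 6 \left(x - \frac{4}{3}\right) = - 2 \cdot 6 \left(- \frac{4}{3} + x\right) = - 2 \left(-8 + 6 x\right) = 16 - 12 x$)
$- \frac{-23078 + a{\left(Y{\left(-10 \right)},-193 \right)}}{-4255 + L{\left(-85 \right)}} = - \frac{-23078 + \left(16 - -120\right)}{-4255 + 20 \left(-85\right)} = - \frac{-23078 + \left(16 + 120\right)}{-4255 - 1700} = - \frac{-23078 + 136}{-5955} = - \frac{\left(-22942\right) \left(-1\right)}{5955} = \left(-1\right) \frac{22942}{5955} = - \frac{22942}{5955}$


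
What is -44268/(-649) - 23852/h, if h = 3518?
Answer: 70127438/1141591 ≈ 61.430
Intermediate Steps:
-44268/(-649) - 23852/h = -44268/(-649) - 23852/3518 = -44268*(-1/649) - 23852*1/3518 = 44268/649 - 11926/1759 = 70127438/1141591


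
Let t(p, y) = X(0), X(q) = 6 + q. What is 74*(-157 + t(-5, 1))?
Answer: -11174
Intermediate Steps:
t(p, y) = 6 (t(p, y) = 6 + 0 = 6)
74*(-157 + t(-5, 1)) = 74*(-157 + 6) = 74*(-151) = -11174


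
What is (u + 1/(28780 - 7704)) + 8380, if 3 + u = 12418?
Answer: 438275421/21076 ≈ 20795.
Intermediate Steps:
u = 12415 (u = -3 + 12418 = 12415)
(u + 1/(28780 - 7704)) + 8380 = (12415 + 1/(28780 - 7704)) + 8380 = (12415 + 1/21076) + 8380 = 261658541/21076 + 8380 = 438275421/21076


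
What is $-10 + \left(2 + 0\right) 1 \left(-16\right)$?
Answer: $-42$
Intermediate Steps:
$-10 + \left(2 + 0\right) 1 \left(-16\right) = -10 + 2 \cdot 1 \left(-16\right) = -10 + 2 \left(-16\right) = -10 - 32 = -42$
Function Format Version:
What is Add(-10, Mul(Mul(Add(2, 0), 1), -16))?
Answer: -42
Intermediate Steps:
Add(-10, Mul(Mul(Add(2, 0), 1), -16)) = Add(-10, Mul(Mul(2, 1), -16)) = Add(-10, Mul(2, -16)) = Add(-10, -32) = -42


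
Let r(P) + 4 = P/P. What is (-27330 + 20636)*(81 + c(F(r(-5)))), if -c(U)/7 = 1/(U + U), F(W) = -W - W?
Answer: -3229855/6 ≈ -5.3831e+5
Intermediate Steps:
r(P) = -3 (r(P) = -4 + P/P = -4 + 1 = -3)
F(W) = -2*W
c(U) = -7/(2*U) (c(U) = -7/(U + U) = -7*1/(2*U) = -7/(2*U))
(-27330 + 20636)*(81 + c(F(r(-5)))) = (-27330 + 20636)*(81 - 7/(2*((-2*(-3))))) = -6694*(81 - 7/2/6) = -6694*(81 - 7/2*⅙) = -6694*(81 - 7/12) = -6694*965/12 = -3229855/6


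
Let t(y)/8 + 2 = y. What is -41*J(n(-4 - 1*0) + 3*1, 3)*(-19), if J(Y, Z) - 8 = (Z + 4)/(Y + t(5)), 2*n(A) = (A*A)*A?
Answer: 25707/5 ≈ 5141.4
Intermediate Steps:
n(A) = A**3/2 (n(A) = ((A*A)*A)/2 = (A**2*A)/2 = A**3/2)
t(y) = -16 + 8*y
J(Y, Z) = 8 + (4 + Z)/(24 + Y) (J(Y, Z) = 8 + (Z + 4)/(Y + (-16 + 8*5)) = 8 + (4 + Z)/(Y + (-16 + 40)) = 8 + (4 + Z)/(Y + 24) = 8 + (4 + Z)/(24 + Y))
-41*J(n(-4 - 1*0) + 3*1, 3)*(-19) = -41*(196 + 3 + 8*((-4 - 1*0)**3/2 + 3*1))/(24 + ((-4 - 1*0)**3/2 + 3*1))*(-19) = -41*(196 + 3 + 8*((-4 + 0)**3/2 + 3))/(24 + ((-4 + 0)**3/2 + 3))*(-19) = -41*(196 + 3 + 8*((1/2)*(-4)**3 + 3))/(24 + ((1/2)*(-4)**3 + 3))*(-19) = -41*(196 + 3 + 8*((1/2)*(-64) + 3))/(24 + ((1/2)*(-64) + 3))*(-19) = -41*(196 + 3 + 8*(-32 + 3))/(24 + (-32 + 3))*(-19) = -41*(196 + 3 + 8*(-29))/(24 - 29)*(-19) = -41*(196 + 3 - 232)/(-5)*(-19) = -(-41)*(-33)/5*(-19) = -41*33/5*(-19) = -1353/5*(-19) = 25707/5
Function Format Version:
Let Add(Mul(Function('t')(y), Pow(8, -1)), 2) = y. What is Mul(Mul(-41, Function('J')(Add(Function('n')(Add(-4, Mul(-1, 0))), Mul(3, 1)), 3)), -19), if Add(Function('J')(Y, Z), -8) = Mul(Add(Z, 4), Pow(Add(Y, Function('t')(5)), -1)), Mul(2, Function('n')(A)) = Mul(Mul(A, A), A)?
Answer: Rational(25707, 5) ≈ 5141.4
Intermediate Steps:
Function('n')(A) = Mul(Rational(1, 2), Pow(A, 3)) (Function('n')(A) = Mul(Rational(1, 2), Mul(Mul(A, A), A)) = Mul(Rational(1, 2), Mul(Pow(A, 2), A)) = Mul(Rational(1, 2), Pow(A, 3)))
Function('t')(y) = Add(-16, Mul(8, y))
Function('J')(Y, Z) = Add(8, Mul(Pow(Add(24, Y), -1), Add(4, Z))) (Function('J')(Y, Z) = Add(8, Mul(Add(Z, 4), Pow(Add(Y, Add(-16, Mul(8, 5))), -1))) = Add(8, Mul(Add(4, Z), Pow(Add(Y, Add(-16, 40)), -1))) = Add(8, Mul(Add(4, Z), Pow(Add(Y, 24), -1))) = Add(8, Mul(Add(4, Z), Pow(Add(24, Y), -1))) = Add(8, Mul(Pow(Add(24, Y), -1), Add(4, Z))))
Mul(Mul(-41, Function('J')(Add(Function('n')(Add(-4, Mul(-1, 0))), Mul(3, 1)), 3)), -19) = Mul(Mul(-41, Mul(Pow(Add(24, Add(Mul(Rational(1, 2), Pow(Add(-4, Mul(-1, 0)), 3)), Mul(3, 1))), -1), Add(196, 3, Mul(8, Add(Mul(Rational(1, 2), Pow(Add(-4, Mul(-1, 0)), 3)), Mul(3, 1)))))), -19) = Mul(Mul(-41, Mul(Pow(Add(24, Add(Mul(Rational(1, 2), Pow(Add(-4, 0), 3)), 3)), -1), Add(196, 3, Mul(8, Add(Mul(Rational(1, 2), Pow(Add(-4, 0), 3)), 3))))), -19) = Mul(Mul(-41, Mul(Pow(Add(24, Add(Mul(Rational(1, 2), Pow(-4, 3)), 3)), -1), Add(196, 3, Mul(8, Add(Mul(Rational(1, 2), Pow(-4, 3)), 3))))), -19) = Mul(Mul(-41, Mul(Pow(Add(24, Add(Mul(Rational(1, 2), -64), 3)), -1), Add(196, 3, Mul(8, Add(Mul(Rational(1, 2), -64), 3))))), -19) = Mul(Mul(-41, Mul(Pow(Add(24, Add(-32, 3)), -1), Add(196, 3, Mul(8, Add(-32, 3))))), -19) = Mul(Mul(-41, Mul(Pow(Add(24, -29), -1), Add(196, 3, Mul(8, -29)))), -19) = Mul(Mul(-41, Mul(Pow(-5, -1), Add(196, 3, -232))), -19) = Mul(Mul(-41, Mul(Rational(-1, 5), -33)), -19) = Mul(Mul(-41, Rational(33, 5)), -19) = Mul(Rational(-1353, 5), -19) = Rational(25707, 5)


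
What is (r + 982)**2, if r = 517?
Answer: 2247001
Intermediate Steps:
(r + 982)**2 = (517 + 982)**2 = 1499**2 = 2247001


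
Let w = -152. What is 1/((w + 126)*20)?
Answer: -1/520 ≈ -0.0019231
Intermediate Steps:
1/((w + 126)*20) = 1/((-152 + 126)*20) = 1/(-26*20) = 1/(-520) = -1/520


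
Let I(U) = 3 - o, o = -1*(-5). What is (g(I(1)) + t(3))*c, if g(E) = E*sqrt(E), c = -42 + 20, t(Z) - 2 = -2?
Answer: 44*I*sqrt(2) ≈ 62.225*I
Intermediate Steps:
t(Z) = 0 (t(Z) = 2 - 2 = 0)
o = 5
I(U) = -2 (I(U) = 3 - 1*5 = 3 - 5 = -2)
c = -22
g(E) = E**(3/2)
(g(I(1)) + t(3))*c = ((-2)**(3/2) + 0)*(-22) = (-2*I*sqrt(2) + 0)*(-22) = -2*I*sqrt(2)*(-22) = 44*I*sqrt(2)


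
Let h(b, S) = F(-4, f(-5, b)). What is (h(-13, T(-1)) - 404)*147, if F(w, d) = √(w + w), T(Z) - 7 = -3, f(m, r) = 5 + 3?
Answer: -59388 + 294*I*√2 ≈ -59388.0 + 415.78*I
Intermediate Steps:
f(m, r) = 8
T(Z) = 4 (T(Z) = 7 - 3 = 4)
F(w, d) = √2*√w (F(w, d) = √(2*w) = √2*√w)
h(b, S) = 2*I*√2 (h(b, S) = √2*√(-4) = √2*(2*I) = 2*I*√2)
(h(-13, T(-1)) - 404)*147 = (2*I*√2 - 404)*147 = (-404 + 2*I*√2)*147 = -59388 + 294*I*√2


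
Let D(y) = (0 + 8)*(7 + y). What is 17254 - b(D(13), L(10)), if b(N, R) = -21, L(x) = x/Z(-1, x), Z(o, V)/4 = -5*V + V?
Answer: 17275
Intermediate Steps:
Z(o, V) = -16*V (Z(o, V) = 4*(-5*V + V) = 4*(-4*V) = -16*V)
L(x) = -1/16 (L(x) = x/((-16*x)) = x*(-1/(16*x)) = -1/16)
D(y) = 56 + 8*y (D(y) = 8*(7 + y) = 56 + 8*y)
17254 - b(D(13), L(10)) = 17254 - 1*(-21) = 17254 + 21 = 17275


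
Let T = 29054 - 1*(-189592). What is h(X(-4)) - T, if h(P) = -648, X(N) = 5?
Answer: -219294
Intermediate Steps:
T = 218646 (T = 29054 + 189592 = 218646)
h(X(-4)) - T = -648 - 1*218646 = -648 - 218646 = -219294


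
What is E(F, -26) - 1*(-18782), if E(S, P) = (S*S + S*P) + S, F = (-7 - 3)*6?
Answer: 23882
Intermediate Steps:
F = -60 (F = -10*6 = -60)
E(S, P) = S + S**2 + P*S (E(S, P) = (S**2 + P*S) + S = S + S**2 + P*S)
E(F, -26) - 1*(-18782) = -60*(1 - 26 - 60) - 1*(-18782) = -60*(-85) + 18782 = 5100 + 18782 = 23882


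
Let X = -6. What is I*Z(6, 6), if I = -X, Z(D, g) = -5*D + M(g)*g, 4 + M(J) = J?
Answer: -108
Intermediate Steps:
M(J) = -4 + J
Z(D, g) = -5*D + g*(-4 + g) (Z(D, g) = -5*D + (-4 + g)*g = -5*D + g*(-4 + g))
I = 6 (I = -1*(-6) = 6)
I*Z(6, 6) = 6*(-5*6 + 6*(-4 + 6)) = 6*(-30 + 6*2) = 6*(-30 + 12) = 6*(-18) = -108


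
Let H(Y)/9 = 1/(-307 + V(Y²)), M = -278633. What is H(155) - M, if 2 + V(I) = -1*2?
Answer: 86654854/311 ≈ 2.7863e+5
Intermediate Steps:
V(I) = -4 (V(I) = -2 - 1*2 = -2 - 2 = -4)
H(Y) = -9/311 (H(Y) = 9/(-307 - 4) = 9/(-311) = 9*(-1/311) = -9/311)
H(155) - M = -9/311 - 1*(-278633) = -9/311 + 278633 = 86654854/311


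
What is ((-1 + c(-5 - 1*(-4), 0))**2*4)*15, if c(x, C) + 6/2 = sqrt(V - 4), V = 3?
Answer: 900 - 480*I ≈ 900.0 - 480.0*I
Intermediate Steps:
c(x, C) = -3 + I (c(x, C) = -3 + sqrt(3 - 4) = -3 + sqrt(-1) = -3 + I)
((-1 + c(-5 - 1*(-4), 0))**2*4)*15 = ((-1 + (-3 + I))**2*4)*15 = ((-4 + I)**2*4)*15 = (4*(-4 + I)**2)*15 = 60*(-4 + I)**2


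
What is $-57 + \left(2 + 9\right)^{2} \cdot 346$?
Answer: $41809$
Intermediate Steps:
$-57 + \left(2 + 9\right)^{2} \cdot 346 = -57 + 11^{2} \cdot 346 = -57 + 121 \cdot 346 = -57 + 41866 = 41809$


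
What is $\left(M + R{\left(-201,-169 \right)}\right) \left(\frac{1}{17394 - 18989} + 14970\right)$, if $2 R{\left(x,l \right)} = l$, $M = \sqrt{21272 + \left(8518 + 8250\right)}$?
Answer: $- \frac{4035238181}{3190} + \frac{47754298 \sqrt{9510}}{1595} \approx 1.6548 \cdot 10^{6}$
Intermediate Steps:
$M = 2 \sqrt{9510}$ ($M = \sqrt{21272 + 16768} = \sqrt{38040} = 2 \sqrt{9510} \approx 195.04$)
$R{\left(x,l \right)} = \frac{l}{2}$
$\left(M + R{\left(-201,-169 \right)}\right) \left(\frac{1}{17394 - 18989} + 14970\right) = \left(2 \sqrt{9510} + \frac{1}{2} \left(-169\right)\right) \left(\frac{1}{17394 - 18989} + 14970\right) = \left(2 \sqrt{9510} - \frac{169}{2}\right) \left(\frac{1}{-1595} + 14970\right) = \left(- \frac{169}{2} + 2 \sqrt{9510}\right) \left(- \frac{1}{1595} + 14970\right) = \left(- \frac{169}{2} + 2 \sqrt{9510}\right) \frac{23877149}{1595} = - \frac{4035238181}{3190} + \frac{47754298 \sqrt{9510}}{1595}$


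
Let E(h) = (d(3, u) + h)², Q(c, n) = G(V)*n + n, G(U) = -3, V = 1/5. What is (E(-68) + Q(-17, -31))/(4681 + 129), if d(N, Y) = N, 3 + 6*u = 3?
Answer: 4287/4810 ≈ 0.89127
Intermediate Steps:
V = ⅕ ≈ 0.20000
u = 0 (u = -½ + (⅙)*3 = -½ + ½ = 0)
Q(c, n) = -2*n (Q(c, n) = -3*n + n = -2*n)
E(h) = (3 + h)²
(E(-68) + Q(-17, -31))/(4681 + 129) = ((3 - 68)² - 2*(-31))/(4681 + 129) = ((-65)² + 62)/4810 = (4225 + 62)*(1/4810) = 4287*(1/4810) = 4287/4810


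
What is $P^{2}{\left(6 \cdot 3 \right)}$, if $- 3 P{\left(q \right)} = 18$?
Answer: $36$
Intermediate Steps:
$P{\left(q \right)} = -6$ ($P{\left(q \right)} = \left(- \frac{1}{3}\right) 18 = -6$)
$P^{2}{\left(6 \cdot 3 \right)} = \left(-6\right)^{2} = 36$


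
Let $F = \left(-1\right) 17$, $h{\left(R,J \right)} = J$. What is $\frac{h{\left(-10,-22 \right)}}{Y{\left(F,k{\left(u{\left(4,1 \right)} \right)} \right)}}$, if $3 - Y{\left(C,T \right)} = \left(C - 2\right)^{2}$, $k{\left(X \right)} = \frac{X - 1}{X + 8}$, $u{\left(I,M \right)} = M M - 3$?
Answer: $\frac{11}{179} \approx 0.061453$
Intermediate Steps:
$u{\left(I,M \right)} = -3 + M^{2}$ ($u{\left(I,M \right)} = M^{2} - 3 = -3 + M^{2}$)
$k{\left(X \right)} = \frac{-1 + X}{8 + X}$
$F = -17$
$Y{\left(C,T \right)} = 3 - \left(-2 + C\right)^{2}$ ($Y{\left(C,T \right)} = 3 - \left(C - 2\right)^{2} = 3 - \left(-2 + C\right)^{2}$)
$\frac{h{\left(-10,-22 \right)}}{Y{\left(F,k{\left(u{\left(4,1 \right)} \right)} \right)}} = - \frac{22}{3 - \left(-2 - 17\right)^{2}} = - \frac{22}{3 - \left(-19\right)^{2}} = - \frac{22}{3 - 361} = - \frac{22}{-358} = \left(-22\right) \left(- \frac{1}{358}\right) = \frac{11}{179}$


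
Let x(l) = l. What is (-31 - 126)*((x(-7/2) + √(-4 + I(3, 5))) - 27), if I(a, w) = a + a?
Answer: 9577/2 - 157*√2 ≈ 4566.5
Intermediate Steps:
I(a, w) = 2*a
(-31 - 126)*((x(-7/2) + √(-4 + I(3, 5))) - 27) = (-31 - 126)*((-7/2 + √(-4 + 2*3)) - 27) = -157*((-7*½ + √(-4 + 6)) - 27) = -157*((-7/2 + √2) - 27) = -157*(-61/2 + √2) = 9577/2 - 157*√2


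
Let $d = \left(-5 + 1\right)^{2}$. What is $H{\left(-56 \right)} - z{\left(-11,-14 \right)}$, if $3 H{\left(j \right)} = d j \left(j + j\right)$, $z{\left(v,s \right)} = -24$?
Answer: $\frac{100424}{3} \approx 33475.0$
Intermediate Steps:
$d = 16$ ($d = \left(-4\right)^{2} = 16$)
$H{\left(j \right)} = \frac{32 j^{2}}{3}$ ($H{\left(j \right)} = \frac{16 j \left(j + j\right)}{3} = \frac{16 j 2 j}{3} = \frac{32 j^{2}}{3}$)
$H{\left(-56 \right)} - z{\left(-11,-14 \right)} = \frac{32 \left(-56\right)^{2}}{3} - -24 = \frac{32}{3} \cdot 3136 + 24 = \frac{100352}{3} + 24 = \frac{100424}{3}$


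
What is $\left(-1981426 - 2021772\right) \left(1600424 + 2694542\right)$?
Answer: $-17193599301268$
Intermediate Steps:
$\left(-1981426 - 2021772\right) \left(1600424 + 2694542\right) = \left(-4003198\right) 4294966 = -17193599301268$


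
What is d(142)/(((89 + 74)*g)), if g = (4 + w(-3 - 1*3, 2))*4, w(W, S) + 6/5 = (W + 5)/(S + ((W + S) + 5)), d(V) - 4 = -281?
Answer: -4155/24124 ≈ -0.17224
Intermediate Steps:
d(V) = -277 (d(V) = 4 - 281 = -277)
w(W, S) = -6/5 + (5 + W)/(5 + W + 2*S) (w(W, S) = -6/5 + (W + 5)/(S + ((W + S) + 5)) = -6/5 + (5 + W)/(S + ((S + W) + 5)) = -6/5 + (5 + W)/(S + (5 + S + W)) = -6/5 + (5 + W)/(5 + W + 2*S))
g = 148/15 (g = (4 + (-5 - (-3 - 1*3) - 12*2)/(5*(5 + (-3 - 1*3) + 2*2)))*4 = (4 + (-5 - (-3 - 3) - 24)/(5*(5 + (-3 - 3) + 4)))*4 = (4 + (-5 - 1*(-6) - 24)/(5*(5 - 6 + 4)))*4 = (4 + (1/5)*(-5 + 6 - 24)/3)*4 = (4 + (1/5)*(1/3)*(-23))*4 = (4 - 23/15)*4 = (37/15)*4 = 148/15 ≈ 9.8667)
d(142)/(((89 + 74)*g)) = -277*15/(148*(89 + 74)) = -277/(163*(148/15)) = -277/24124/15 = -277*15/24124 = -4155/24124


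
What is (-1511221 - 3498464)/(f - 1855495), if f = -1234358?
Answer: 1669895/1029951 ≈ 1.6213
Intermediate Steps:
(-1511221 - 3498464)/(f - 1855495) = (-1511221 - 3498464)/(-1234358 - 1855495) = -5009685/(-3089853) = -5009685*(-1/3089853) = 1669895/1029951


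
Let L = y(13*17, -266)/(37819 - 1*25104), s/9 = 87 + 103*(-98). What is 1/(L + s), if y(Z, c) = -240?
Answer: -2543/229030257 ≈ -1.1103e-5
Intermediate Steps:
s = -90063 (s = 9*(87 + 103*(-98)) = 9*(87 - 10094) = 9*(-10007) = -90063)
L = -48/2543 (L = -240/(37819 - 1*25104) = -240/(37819 - 25104) = -240/12715 = -240*1/12715 = -48/2543 ≈ -0.018875)
1/(L + s) = 1/(-48/2543 - 90063) = 1/(-229030257/2543) = -2543/229030257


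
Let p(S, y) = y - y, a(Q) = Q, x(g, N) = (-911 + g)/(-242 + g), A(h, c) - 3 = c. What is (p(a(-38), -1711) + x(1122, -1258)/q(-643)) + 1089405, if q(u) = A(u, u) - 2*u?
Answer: 619304954611/568480 ≈ 1.0894e+6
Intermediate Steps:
A(h, c) = 3 + c
x(g, N) = (-911 + g)/(-242 + g)
p(S, y) = 0
q(u) = 3 - u (q(u) = (3 + u) - 2*u = 3 - u)
(p(a(-38), -1711) + x(1122, -1258)/q(-643)) + 1089405 = (0 + ((-911 + 1122)/(-242 + 1122))/(3 - 1*(-643))) + 1089405 = (0 + (211/880)/(3 + 643)) + 1089405 = (0 + ((1/880)*211)/646) + 1089405 = (0 + (211/880)*(1/646)) + 1089405 = (0 + 211/568480) + 1089405 = 211/568480 + 1089405 = 619304954611/568480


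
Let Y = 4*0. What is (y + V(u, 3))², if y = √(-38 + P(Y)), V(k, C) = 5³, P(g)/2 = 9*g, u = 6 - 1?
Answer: (125 + I*√38)² ≈ 15587.0 + 1541.1*I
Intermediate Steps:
u = 5
Y = 0
P(g) = 18*g (P(g) = 2*(9*g) = 18*g)
V(k, C) = 125
y = I*√38 (y = √(-38 + 18*0) = √(-38 + 0) = √(-38) = I*√38 ≈ 6.1644*I)
(y + V(u, 3))² = (I*√38 + 125)² = (125 + I*√38)²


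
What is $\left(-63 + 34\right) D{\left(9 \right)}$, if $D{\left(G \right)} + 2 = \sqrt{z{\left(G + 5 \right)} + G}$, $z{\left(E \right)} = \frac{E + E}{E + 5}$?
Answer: $58 - \frac{29 \sqrt{3781}}{19} \approx -35.853$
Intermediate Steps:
$z{\left(E \right)} = \frac{2 E}{5 + E}$
$D{\left(G \right)} = -2 + \sqrt{G + \frac{2 \left(5 + G\right)}{10 + G}}$ ($D{\left(G \right)} = -2 + \sqrt{\frac{2 \left(G + 5\right)}{5 + \left(G + 5\right)} + G} = -2 + \sqrt{\frac{2 \left(5 + G\right)}{5 + \left(5 + G\right)} + G} = -2 + \sqrt{\frac{2 \left(5 + G\right)}{10 + G} + G} = -2 + \sqrt{G + \frac{2 \left(5 + G\right)}{10 + G}}$)
$\left(-63 + 34\right) D{\left(9 \right)} = \left(-63 + 34\right) \left(-2 + \sqrt{\frac{10 + 9^{2} + 12 \cdot 9}{10 + 9}}\right) = - 29 \left(-2 + \sqrt{\frac{10 + 81 + 108}{19}}\right) = - 29 \left(-2 + \sqrt{\frac{1}{19} \cdot 199}\right) = - 29 \left(-2 + \sqrt{\frac{199}{19}}\right) = - 29 \left(-2 + \frac{\sqrt{3781}}{19}\right) = 58 - \frac{29 \sqrt{3781}}{19}$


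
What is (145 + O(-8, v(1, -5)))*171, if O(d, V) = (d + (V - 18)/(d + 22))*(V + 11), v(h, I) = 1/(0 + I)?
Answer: 190494/25 ≈ 7619.8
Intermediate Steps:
v(h, I) = 1/I
O(d, V) = (11 + V)*(d + (-18 + V)/(22 + d)) (O(d, V) = (d + (-18 + V)/(22 + d))*(11 + V) = (11 + V)*(d + (-18 + V)/(22 + d)))
(145 + O(-8, v(1, -5)))*171 = (145 + (-198 + (1/(-5))² - 7/(-5) + 11*(-8)² + 242*(-8) + (-8)²/(-5) + 22*(-8)/(-5))/(22 - 8))*171 = (145 + (-198 + (-⅕)² - 7*(-⅕) + 11*64 - 1936 - ⅕*64 + 22*(-⅕)*(-8))/14)*171 = (145 + (-198 + 1/25 + 7/5 + 704 - 1936 - 64/5 + 176/5)/14)*171 = (145 + (1/14)*(-35154/25))*171 = (145 - 2511/25)*171 = (1114/25)*171 = 190494/25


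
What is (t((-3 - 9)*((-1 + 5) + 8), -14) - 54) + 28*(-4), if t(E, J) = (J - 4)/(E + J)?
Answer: -13105/79 ≈ -165.89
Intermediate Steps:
t(E, J) = (-4 + J)/(E + J)
(t((-3 - 9)*((-1 + 5) + 8), -14) - 54) + 28*(-4) = ((-4 - 14)/((-3 - 9)*((-1 + 5) + 8) - 14) - 54) + 28*(-4) = (-18/(-12*(4 + 8) - 14) - 54) - 112 = (-18/(-12*12 - 14) - 54) - 112 = (-18/(-144 - 14) - 54) - 112 = (-18/(-158) - 54) - 112 = (-1/158*(-18) - 54) - 112 = (9/79 - 54) - 112 = -4257/79 - 112 = -13105/79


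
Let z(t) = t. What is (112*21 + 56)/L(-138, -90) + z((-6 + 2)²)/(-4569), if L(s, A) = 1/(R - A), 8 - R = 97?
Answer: 11002136/4569 ≈ 2408.0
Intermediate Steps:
R = -89 (R = 8 - 1*97 = 8 - 97 = -89)
L(s, A) = 1/(-89 - A)
(112*21 + 56)/L(-138, -90) + z((-6 + 2)²)/(-4569) = (112*21 + 56)/((-1/(89 - 90))) + (-6 + 2)²/(-4569) = (2352 + 56)/((-1/(-1))) + (-4)²*(-1/4569) = 2408/((-1*(-1))) + 16*(-1/4569) = 2408/1 - 16/4569 = 2408*1 - 16/4569 = 2408 - 16/4569 = 11002136/4569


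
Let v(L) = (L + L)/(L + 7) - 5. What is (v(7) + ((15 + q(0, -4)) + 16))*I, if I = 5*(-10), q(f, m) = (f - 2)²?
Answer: -1550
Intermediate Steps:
q(f, m) = (-2 + f)²
I = -50
v(L) = -5 + 2*L/(7 + L) (v(L) = (2*L)/(7 + L) - 5 = 2*L/(7 + L) - 5 = -5 + 2*L/(7 + L))
(v(7) + ((15 + q(0, -4)) + 16))*I = ((-35 - 3*7)/(7 + 7) + ((15 + (-2 + 0)²) + 16))*(-50) = ((-35 - 21)/14 + ((15 + (-2)²) + 16))*(-50) = ((1/14)*(-56) + ((15 + 4) + 16))*(-50) = (-4 + (19 + 16))*(-50) = (-4 + 35)*(-50) = 31*(-50) = -1550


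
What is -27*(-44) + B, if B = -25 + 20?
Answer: 1183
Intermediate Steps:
B = -5
-27*(-44) + B = -27*(-44) - 5 = 1188 - 5 = 1183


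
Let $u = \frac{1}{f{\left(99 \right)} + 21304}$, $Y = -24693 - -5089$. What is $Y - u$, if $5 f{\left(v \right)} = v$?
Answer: $- \frac{2090158881}{106619} \approx -19604.0$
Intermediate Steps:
$Y = -19604$ ($Y = -24693 + 5089 = -19604$)
$f{\left(v \right)} = \frac{v}{5}$
$u = \frac{5}{106619}$ ($u = \frac{1}{\frac{1}{5} \cdot 99 + 21304} = \frac{1}{\frac{99}{5} + 21304} = \frac{1}{\frac{106619}{5}} = \frac{5}{106619} \approx 4.6896 \cdot 10^{-5}$)
$Y - u = -19604 - \frac{5}{106619} = - \frac{2090158881}{106619}$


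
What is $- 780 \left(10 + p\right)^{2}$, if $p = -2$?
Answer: $-49920$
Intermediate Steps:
$- 780 \left(10 + p\right)^{2} = - 780 \left(10 - 2\right)^{2} = - 780 \cdot 8^{2} = \left(-780\right) 64 = -49920$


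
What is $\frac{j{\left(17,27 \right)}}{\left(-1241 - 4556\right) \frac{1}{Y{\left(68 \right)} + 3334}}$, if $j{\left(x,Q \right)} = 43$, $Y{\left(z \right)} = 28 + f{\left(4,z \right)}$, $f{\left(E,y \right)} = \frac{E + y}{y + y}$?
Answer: $- \frac{2458009}{98549} \approx -24.942$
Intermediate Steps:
$f{\left(E,y \right)} = \frac{E + y}{2 y}$
$Y{\left(z \right)} = 28 + \frac{4 + z}{2 z}$
$\frac{j{\left(17,27 \right)}}{\left(-1241 - 4556\right) \frac{1}{Y{\left(68 \right)} + 3334}} = \frac{43}{\left(-1241 - 4556\right) \frac{1}{\left(\frac{57}{2} + \frac{2}{68}\right) + 3334}} = \frac{43}{\left(-5797\right) \frac{1}{\left(\frac{57}{2} + 2 \cdot \frac{1}{68}\right) + 3334}} = \frac{43}{\left(-5797\right) \frac{1}{\left(\frac{57}{2} + \frac{1}{34}\right) + 3334}} = \frac{43}{\left(-5797\right) \frac{1}{\frac{485}{17} + 3334}} = \frac{43}{\left(-5797\right) \frac{1}{\frac{57163}{17}}} = \frac{43}{\left(-5797\right) \frac{17}{57163}} = \frac{43}{- \frac{98549}{57163}} = 43 \left(- \frac{57163}{98549}\right) = - \frac{2458009}{98549}$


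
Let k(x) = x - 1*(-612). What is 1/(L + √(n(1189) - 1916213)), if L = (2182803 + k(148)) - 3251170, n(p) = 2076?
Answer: -1067607/1139786620586 - I*√1914137/1139786620586 ≈ -9.3667e-7 - 1.2138e-9*I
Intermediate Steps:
k(x) = 612 + x (k(x) = x + 612 = 612 + x)
L = -1067607 (L = (2182803 + (612 + 148)) - 3251170 = (2182803 + 760) - 3251170 = 2183563 - 3251170 = -1067607)
1/(L + √(n(1189) - 1916213)) = 1/(-1067607 + √(2076 - 1916213)) = 1/(-1067607 + √(-1914137)) = 1/(-1067607 + I*√1914137)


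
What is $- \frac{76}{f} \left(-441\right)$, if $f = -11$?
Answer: $- \frac{33516}{11} \approx -3046.9$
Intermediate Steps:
$- \frac{76}{f} \left(-441\right) = - \frac{76}{-11} \left(-441\right) = \left(-76\right) \left(- \frac{1}{11}\right) \left(-441\right) = \frac{76}{11} \left(-441\right) = - \frac{33516}{11}$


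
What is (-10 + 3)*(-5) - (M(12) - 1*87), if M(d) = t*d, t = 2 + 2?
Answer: 74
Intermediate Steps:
t = 4
M(d) = 4*d
(-10 + 3)*(-5) - (M(12) - 1*87) = (-10 + 3)*(-5) - (4*12 - 1*87) = -7*(-5) - (48 - 87) = 35 - 1*(-39) = 35 + 39 = 74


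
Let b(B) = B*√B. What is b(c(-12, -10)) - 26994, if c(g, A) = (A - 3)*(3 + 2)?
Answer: -26994 - 65*I*√65 ≈ -26994.0 - 524.05*I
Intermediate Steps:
c(g, A) = -15 + 5*A (c(g, A) = (-3 + A)*5 = -15 + 5*A)
b(B) = B^(3/2)
b(c(-12, -10)) - 26994 = (-15 + 5*(-10))^(3/2) - 26994 = (-15 - 50)^(3/2) - 26994 = (-65)^(3/2) - 26994 = -65*I*√65 - 26994 = -26994 - 65*I*√65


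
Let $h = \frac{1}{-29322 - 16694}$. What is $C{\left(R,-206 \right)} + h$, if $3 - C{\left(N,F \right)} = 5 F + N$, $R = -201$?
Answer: $\frac{56783743}{46016} \approx 1234.0$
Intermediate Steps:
$C{\left(N,F \right)} = 3 - N - 5 F$ ($C{\left(N,F \right)} = 3 - \left(5 F + N\right) = 3 - \left(N + 5 F\right) = 3 - N - 5 F$)
$h = - \frac{1}{46016}$ ($h = \frac{1}{-46016} = - \frac{1}{46016} \approx -2.1732 \cdot 10^{-5}$)
$C{\left(R,-206 \right)} + h = \left(3 - -201 - -1030\right) - \frac{1}{46016} = \left(3 + 201 + 1030\right) - \frac{1}{46016} = 1234 - \frac{1}{46016} = \frac{56783743}{46016}$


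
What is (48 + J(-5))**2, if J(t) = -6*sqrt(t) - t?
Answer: 2629 - 636*I*sqrt(5) ≈ 2629.0 - 1422.1*I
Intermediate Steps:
J(t) = -t - 6*sqrt(t)
(48 + J(-5))**2 = (48 + (-1*(-5) - 6*I*sqrt(5)))**2 = (48 + (5 - 6*I*sqrt(5)))**2 = (53 - 6*I*sqrt(5))**2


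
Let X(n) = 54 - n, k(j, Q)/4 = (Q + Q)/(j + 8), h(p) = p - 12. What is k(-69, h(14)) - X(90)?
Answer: 2180/61 ≈ 35.738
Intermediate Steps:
h(p) = -12 + p
k(j, Q) = 8*Q/(8 + j) (k(j, Q) = 4*((Q + Q)/(j + 8)) = 4*((2*Q)/(8 + j)) = 4*(2*Q/(8 + j)) = 8*Q/(8 + j))
k(-69, h(14)) - X(90) = 8*(-12 + 14)/(8 - 69) - (54 - 1*90) = 8*2/(-61) - (54 - 90) = 8*2*(-1/61) - 1*(-36) = -16/61 + 36 = 2180/61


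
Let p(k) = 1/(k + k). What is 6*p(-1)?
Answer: -3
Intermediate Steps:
p(k) = 1/(2*k)
6*p(-1) = 6*((½)/(-1)) = 6*((½)*(-1)) = 6*(-½) = -3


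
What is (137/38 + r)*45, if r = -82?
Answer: -134055/38 ≈ -3527.8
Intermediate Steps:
(137/38 + r)*45 = (137/38 - 82)*45 = -2979/38*45 = -134055/38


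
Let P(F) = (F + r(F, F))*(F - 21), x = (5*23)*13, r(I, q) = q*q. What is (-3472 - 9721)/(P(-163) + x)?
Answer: 13193/4857209 ≈ 0.0027162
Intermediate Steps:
r(I, q) = q²
x = 1495 (x = 115*13 = 1495)
P(F) = (-21 + F)*(F + F²) (P(F) = (F + F²)*(F - 21) = (F + F²)*(-21 + F) = (-21 + F)*(F + F²))
(-3472 - 9721)/(P(-163) + x) = (-3472 - 9721)/(-163*(-21 + (-163)² - 20*(-163)) + 1495) = -13193/(-163*(-21 + 26569 + 3260) + 1495) = -13193/(-163*29808 + 1495) = -13193/(-4858704 + 1495) = -13193/(-4857209) = -13193*(-1/4857209) = 13193/4857209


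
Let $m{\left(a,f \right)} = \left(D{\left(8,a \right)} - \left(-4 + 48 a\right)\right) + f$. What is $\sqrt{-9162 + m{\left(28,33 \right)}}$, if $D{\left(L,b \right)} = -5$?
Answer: $i \sqrt{10474} \approx 102.34 i$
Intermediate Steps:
$m{\left(a,f \right)} = -1 + f - 48 a$ ($m{\left(a,f \right)} = \left(-5 - \left(-4 + 48 a\right)\right) + f = \left(-1 - 48 a\right) + f = -1 + f - 48 a$)
$\sqrt{-9162 + m{\left(28,33 \right)}} = \sqrt{-9162 - 1312} = \sqrt{-10474} = i \sqrt{10474}$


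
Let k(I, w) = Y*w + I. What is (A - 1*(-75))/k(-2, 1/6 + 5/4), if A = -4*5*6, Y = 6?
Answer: -90/13 ≈ -6.9231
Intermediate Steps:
k(I, w) = I + 6*w (k(I, w) = 6*w + I = I + 6*w)
A = -120 (A = -20*6 = -120)
(A - 1*(-75))/k(-2, 1/6 + 5/4) = (-120 - 1*(-75))/(-2 + 6*(1/6 + 5/4)) = (-120 + 75)/(-2 + 6*(1*(1/6) + 5*(1/4))) = -45/(-2 + 6*(1/6 + 5/4)) = -45/(-2 + 6*(17/12)) = -45/(-2 + 17/2) = -45/13/2 = -45*2/13 = -90/13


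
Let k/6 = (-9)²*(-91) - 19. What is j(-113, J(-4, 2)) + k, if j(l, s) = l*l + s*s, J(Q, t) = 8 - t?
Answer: -31535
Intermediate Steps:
k = -44340 (k = 6*((-9)²*(-91) - 19) = 6*(81*(-91) - 19) = 6*(-7371 - 19) = 6*(-7390) = -44340)
j(l, s) = l² + s²
j(-113, J(-4, 2)) + k = ((-113)² + (8 - 1*2)²) - 44340 = (12769 + (8 - 2)²) - 44340 = (12769 + 6²) - 44340 = (12769 + 36) - 44340 = 12805 - 44340 = -31535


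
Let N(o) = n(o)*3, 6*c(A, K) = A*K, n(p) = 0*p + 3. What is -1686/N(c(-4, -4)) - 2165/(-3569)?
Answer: -1999283/10707 ≈ -186.73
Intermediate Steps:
n(p) = 3 (n(p) = 0 + 3 = 3)
c(A, K) = A*K/6 (c(A, K) = (A*K)/6 = A*K/6)
N(o) = 9 (N(o) = 3*3 = 9)
-1686/N(c(-4, -4)) - 2165/(-3569) = -1686/9 - 2165/(-3569) = -1686*⅑ - 2165*(-1/3569) = -562/3 + 2165/3569 = -1999283/10707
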